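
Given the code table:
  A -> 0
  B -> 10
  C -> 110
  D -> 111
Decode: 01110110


Decoding:
0 -> A
111 -> D
0 -> A
110 -> C


Result: ADAC


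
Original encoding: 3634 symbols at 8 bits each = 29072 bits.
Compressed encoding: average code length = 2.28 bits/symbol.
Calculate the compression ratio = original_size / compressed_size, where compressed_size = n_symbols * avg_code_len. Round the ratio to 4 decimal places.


original_size = n_symbols * orig_bits = 3634 * 8 = 29072 bits
compressed_size = n_symbols * avg_code_len = 3634 * 2.28 = 8285.52 bits
ratio = original_size / compressed_size = 29072 / 8285.52 = 3.5088

Compression ratio = 3.5088


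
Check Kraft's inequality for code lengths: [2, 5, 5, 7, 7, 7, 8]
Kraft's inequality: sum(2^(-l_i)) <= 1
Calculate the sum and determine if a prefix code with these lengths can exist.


Sum = 2^(-2) + 2^(-5) + 2^(-5) + 2^(-7) + 2^(-7) + 2^(-7) + 2^(-8)
    = 0.25 + 0.03125 + 0.03125 + 0.0078125 + 0.0078125 + 0.0078125 + 0.00390625
    = 87/256 = 0.33984375
Since 0.33984375 <= 1, Kraft's inequality IS satisfied.
A prefix code with these lengths CAN exist.

Kraft sum = 0.33984375. Satisfied.


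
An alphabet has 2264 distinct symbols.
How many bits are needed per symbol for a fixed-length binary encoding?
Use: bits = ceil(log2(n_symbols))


log2(2264) = 11.1447
Bracket: 2^11 = 2048 < 2264 <= 2^12 = 4096
So ceil(log2(2264)) = 12

bits = ceil(log2(2264)) = ceil(11.1447) = 12 bits


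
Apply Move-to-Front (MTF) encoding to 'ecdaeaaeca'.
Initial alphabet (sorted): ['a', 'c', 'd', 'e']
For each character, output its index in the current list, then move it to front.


MTF encoding:
'e': index 3 in ['a', 'c', 'd', 'e'] -> ['e', 'a', 'c', 'd']
'c': index 2 in ['e', 'a', 'c', 'd'] -> ['c', 'e', 'a', 'd']
'd': index 3 in ['c', 'e', 'a', 'd'] -> ['d', 'c', 'e', 'a']
'a': index 3 in ['d', 'c', 'e', 'a'] -> ['a', 'd', 'c', 'e']
'e': index 3 in ['a', 'd', 'c', 'e'] -> ['e', 'a', 'd', 'c']
'a': index 1 in ['e', 'a', 'd', 'c'] -> ['a', 'e', 'd', 'c']
'a': index 0 in ['a', 'e', 'd', 'c'] -> ['a', 'e', 'd', 'c']
'e': index 1 in ['a', 'e', 'd', 'c'] -> ['e', 'a', 'd', 'c']
'c': index 3 in ['e', 'a', 'd', 'c'] -> ['c', 'e', 'a', 'd']
'a': index 2 in ['c', 'e', 'a', 'd'] -> ['a', 'c', 'e', 'd']


Output: [3, 2, 3, 3, 3, 1, 0, 1, 3, 2]


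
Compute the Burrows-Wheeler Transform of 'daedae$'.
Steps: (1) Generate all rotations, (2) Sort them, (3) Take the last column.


Rotations (sorted):
  0: $daedae -> last char: e
  1: ae$daed -> last char: d
  2: aedae$d -> last char: d
  3: dae$dae -> last char: e
  4: daedae$ -> last char: $
  5: e$daeda -> last char: a
  6: edae$da -> last char: a


BWT = edde$aa


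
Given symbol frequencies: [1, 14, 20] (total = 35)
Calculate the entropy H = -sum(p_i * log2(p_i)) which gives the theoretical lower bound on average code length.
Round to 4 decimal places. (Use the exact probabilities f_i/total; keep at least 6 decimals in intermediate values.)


Per-symbol terms -p_i * log2(p_i) with p_i = f_i/35:
  p = 1/35 = 0.028571: log2(p) = -5.129283, -p*log2(p) = 0.146551
  p = 14/35 = 0.400000: log2(p) = -1.321928, -p*log2(p) = 0.528771
  p = 20/35 = 0.571429: log2(p) = -0.807355, -p*log2(p) = 0.461346
H = 0.146551 + 0.528771 + 0.461346 = 1.136668

H = 1.1367 bits/symbol


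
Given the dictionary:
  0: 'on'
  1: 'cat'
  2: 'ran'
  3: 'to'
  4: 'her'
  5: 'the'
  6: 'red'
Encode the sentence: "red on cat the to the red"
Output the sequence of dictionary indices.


Look up each word in the dictionary:
  'red' -> 6
  'on' -> 0
  'cat' -> 1
  'the' -> 5
  'to' -> 3
  'the' -> 5
  'red' -> 6

Encoded: [6, 0, 1, 5, 3, 5, 6]


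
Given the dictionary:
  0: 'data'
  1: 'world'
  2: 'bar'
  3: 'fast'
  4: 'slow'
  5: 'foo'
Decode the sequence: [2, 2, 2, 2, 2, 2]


Look up each index in the dictionary:
  2 -> 'bar'
  2 -> 'bar'
  2 -> 'bar'
  2 -> 'bar'
  2 -> 'bar'
  2 -> 'bar'

Decoded: "bar bar bar bar bar bar"


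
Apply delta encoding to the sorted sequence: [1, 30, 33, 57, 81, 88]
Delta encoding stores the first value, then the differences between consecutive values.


First value: 1
Deltas:
  30 - 1 = 29
  33 - 30 = 3
  57 - 33 = 24
  81 - 57 = 24
  88 - 81 = 7


Delta encoded: [1, 29, 3, 24, 24, 7]


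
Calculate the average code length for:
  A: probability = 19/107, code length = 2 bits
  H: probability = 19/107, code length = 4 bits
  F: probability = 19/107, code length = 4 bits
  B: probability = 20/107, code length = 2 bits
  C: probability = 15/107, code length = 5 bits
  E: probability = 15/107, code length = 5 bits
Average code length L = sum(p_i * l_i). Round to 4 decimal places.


Weighted contributions p_i * l_i:
  A: (19/107) * 2 = 38/107
  H: (19/107) * 4 = 76/107
  F: (19/107) * 4 = 76/107
  B: (20/107) * 2 = 40/107
  C: (15/107) * 5 = 75/107
  E: (15/107) * 5 = 75/107
Sum = (38 + 76 + 76 + 40 + 75 + 75)/107 = 380/107

L = 380/107 = 3.5514 bits/symbol


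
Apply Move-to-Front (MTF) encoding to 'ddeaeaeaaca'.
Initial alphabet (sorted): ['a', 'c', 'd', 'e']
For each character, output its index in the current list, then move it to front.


MTF encoding:
'd': index 2 in ['a', 'c', 'd', 'e'] -> ['d', 'a', 'c', 'e']
'd': index 0 in ['d', 'a', 'c', 'e'] -> ['d', 'a', 'c', 'e']
'e': index 3 in ['d', 'a', 'c', 'e'] -> ['e', 'd', 'a', 'c']
'a': index 2 in ['e', 'd', 'a', 'c'] -> ['a', 'e', 'd', 'c']
'e': index 1 in ['a', 'e', 'd', 'c'] -> ['e', 'a', 'd', 'c']
'a': index 1 in ['e', 'a', 'd', 'c'] -> ['a', 'e', 'd', 'c']
'e': index 1 in ['a', 'e', 'd', 'c'] -> ['e', 'a', 'd', 'c']
'a': index 1 in ['e', 'a', 'd', 'c'] -> ['a', 'e', 'd', 'c']
'a': index 0 in ['a', 'e', 'd', 'c'] -> ['a', 'e', 'd', 'c']
'c': index 3 in ['a', 'e', 'd', 'c'] -> ['c', 'a', 'e', 'd']
'a': index 1 in ['c', 'a', 'e', 'd'] -> ['a', 'c', 'e', 'd']


Output: [2, 0, 3, 2, 1, 1, 1, 1, 0, 3, 1]


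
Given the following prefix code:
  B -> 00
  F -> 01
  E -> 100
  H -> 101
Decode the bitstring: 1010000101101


Decoding step by step:
Bits 101 -> H
Bits 00 -> B
Bits 00 -> B
Bits 101 -> H
Bits 101 -> H


Decoded message: HBBHH


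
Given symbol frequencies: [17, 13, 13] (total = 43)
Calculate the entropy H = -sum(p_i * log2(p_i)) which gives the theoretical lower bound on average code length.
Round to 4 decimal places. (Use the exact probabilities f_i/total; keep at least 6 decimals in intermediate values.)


Per-symbol terms -p_i * log2(p_i) with p_i = f_i/43:
  p = 17/43 = 0.395349: log2(p) = -1.338802, -p*log2(p) = 0.529294
  p = 13/43 = 0.302326: log2(p) = -1.725825, -p*log2(p) = 0.521761
  p = 13/43 = 0.302326: log2(p) = -1.725825, -p*log2(p) = 0.521761
H = 0.529294 + 0.521761 + 0.521761 = 1.572816

H = 1.5728 bits/symbol


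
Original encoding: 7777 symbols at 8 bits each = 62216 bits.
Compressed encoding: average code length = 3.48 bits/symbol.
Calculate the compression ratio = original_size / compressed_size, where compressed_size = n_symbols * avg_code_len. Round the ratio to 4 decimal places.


original_size = n_symbols * orig_bits = 7777 * 8 = 62216 bits
compressed_size = n_symbols * avg_code_len = 7777 * 3.48 = 27063.96 bits
ratio = original_size / compressed_size = 62216 / 27063.96 = 2.2989

Compression ratio = 2.2989


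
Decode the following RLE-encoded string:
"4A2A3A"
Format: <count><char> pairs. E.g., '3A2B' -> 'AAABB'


Expanding each <count><char> pair:
  4A -> 'AAAA'
  2A -> 'AA'
  3A -> 'AAA'

Decoded = AAAAAAAAA


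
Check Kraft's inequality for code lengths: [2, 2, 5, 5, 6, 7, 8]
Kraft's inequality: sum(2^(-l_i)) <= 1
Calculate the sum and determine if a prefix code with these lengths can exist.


Sum = 2^(-2) + 2^(-2) + 2^(-5) + 2^(-5) + 2^(-6) + 2^(-7) + 2^(-8)
    = 0.25 + 0.25 + 0.03125 + 0.03125 + 0.015625 + 0.0078125 + 0.00390625
    = 151/256 = 0.58984375
Since 0.58984375 <= 1, Kraft's inequality IS satisfied.
A prefix code with these lengths CAN exist.

Kraft sum = 0.58984375. Satisfied.


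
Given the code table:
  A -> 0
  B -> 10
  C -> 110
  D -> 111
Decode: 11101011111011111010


Decoding:
111 -> D
0 -> A
10 -> B
111 -> D
110 -> C
111 -> D
110 -> C
10 -> B


Result: DABDCDCB


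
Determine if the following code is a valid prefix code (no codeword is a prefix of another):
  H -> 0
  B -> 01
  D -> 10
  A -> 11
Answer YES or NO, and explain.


Checking each pair (does one codeword prefix another?):
  H='0' vs B='01': prefix -- VIOLATION

NO -- this is NOT a valid prefix code. H (0) is a prefix of B (01).


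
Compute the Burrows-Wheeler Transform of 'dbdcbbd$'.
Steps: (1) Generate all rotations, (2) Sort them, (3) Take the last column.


Rotations (sorted):
  0: $dbdcbbd -> last char: d
  1: bbd$dbdc -> last char: c
  2: bd$dbdcb -> last char: b
  3: bdcbbd$d -> last char: d
  4: cbbd$dbd -> last char: d
  5: d$dbdcbb -> last char: b
  6: dbdcbbd$ -> last char: $
  7: dcbbd$db -> last char: b


BWT = dcbddb$b


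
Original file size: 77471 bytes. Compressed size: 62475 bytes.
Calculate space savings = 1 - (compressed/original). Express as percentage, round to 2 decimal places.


ratio = compressed/original = 62475/77471 = 0.806431
savings = 1 - ratio = 1 - 0.806431 = 0.193569
as a percentage: 0.193569 * 100 = 19.36%

Space savings = 1 - 62475/77471 = 19.36%


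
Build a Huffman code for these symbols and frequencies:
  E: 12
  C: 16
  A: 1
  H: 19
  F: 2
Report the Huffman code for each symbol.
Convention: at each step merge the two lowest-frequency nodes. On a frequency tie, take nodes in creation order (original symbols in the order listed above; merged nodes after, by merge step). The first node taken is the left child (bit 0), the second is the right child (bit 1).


Huffman tree construction:
Step 1: Merge A(1) + F(2) = 3
Step 2: Merge (A+F)(3) + E(12) = 15
Step 3: Merge ((A+F)+E)(15) + C(16) = 31
Step 4: Merge H(19) + (((A+F)+E)+C)(31) = 50
Read each symbol's code off the tree from the root (left child = 0, right child = 1).

Codes:
  E: 101 (length 3)
  C: 11 (length 2)
  A: 1000 (length 4)
  H: 0 (length 1)
  F: 1001 (length 4)
Average code length: 99/50 = 1.9800 bits/symbol


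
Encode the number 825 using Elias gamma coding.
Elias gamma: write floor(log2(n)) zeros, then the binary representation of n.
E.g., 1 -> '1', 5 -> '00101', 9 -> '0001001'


num_bits = floor(log2(825)) + 1 = 10
leading_zeros = num_bits - 1 = 9
binary(825) = 1100111001

Elias gamma(825) = '000000000' + '1100111001' = 0000000001100111001 (19 bits)


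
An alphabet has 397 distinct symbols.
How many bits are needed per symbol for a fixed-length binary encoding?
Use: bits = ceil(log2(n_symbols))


log2(397) = 8.633
Bracket: 2^8 = 256 < 397 <= 2^9 = 512
So ceil(log2(397)) = 9

bits = ceil(log2(397)) = ceil(8.633) = 9 bits


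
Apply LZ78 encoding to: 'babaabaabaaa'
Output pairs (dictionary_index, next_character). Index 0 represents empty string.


LZ78 encoding steps:
Dictionary: {0: ''}
Step 1: w='' (idx 0), next='b' -> output (0, 'b'), add 'b' as idx 1
Step 2: w='' (idx 0), next='a' -> output (0, 'a'), add 'a' as idx 2
Step 3: w='b' (idx 1), next='a' -> output (1, 'a'), add 'ba' as idx 3
Step 4: w='a' (idx 2), next='b' -> output (2, 'b'), add 'ab' as idx 4
Step 5: w='a' (idx 2), next='a' -> output (2, 'a'), add 'aa' as idx 5
Step 6: w='ba' (idx 3), next='a' -> output (3, 'a'), add 'baa' as idx 6
Step 7: w='a' (idx 2), end of input -> output (2, '')


Encoded: [(0, 'b'), (0, 'a'), (1, 'a'), (2, 'b'), (2, 'a'), (3, 'a'), (2, '')]


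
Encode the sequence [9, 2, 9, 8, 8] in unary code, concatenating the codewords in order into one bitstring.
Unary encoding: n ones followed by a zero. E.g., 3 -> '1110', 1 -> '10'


Encode each number as n ones followed by a terminating 0:
  9 -> 1111111110 (10 bits)
  2 -> 110 (3 bits)
  9 -> 1111111110 (10 bits)
  8 -> 111111110 (9 bits)
  8 -> 111111110 (9 bits)
Total length = 10 + 3 + 10 + 9 + 9 = 41 bits.

Unary([9, 2, 9, 8, 8]) = 11111111101101111111110111111110111111110 (41 bits)


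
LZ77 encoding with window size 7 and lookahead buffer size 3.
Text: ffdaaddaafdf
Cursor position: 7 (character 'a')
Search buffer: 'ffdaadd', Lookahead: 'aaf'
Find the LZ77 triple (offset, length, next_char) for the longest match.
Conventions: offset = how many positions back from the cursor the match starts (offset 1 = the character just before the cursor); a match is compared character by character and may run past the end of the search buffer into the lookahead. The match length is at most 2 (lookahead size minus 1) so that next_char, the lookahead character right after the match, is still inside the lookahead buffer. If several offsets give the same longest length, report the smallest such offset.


Try each offset into the search buffer:
  offset=1 (pos 6, char 'd'): match length 0
  offset=2 (pos 5, char 'd'): match length 0
  offset=3 (pos 4, char 'a'): match length 1
  offset=4 (pos 3, char 'a'): match length 2
  offset=5 (pos 2, char 'd'): match length 0
  offset=6 (pos 1, char 'f'): match length 0
  offset=7 (pos 0, char 'f'): match length 0
Longest match has length 2 at offset 4.
next_char = character at position 7 + 2 = 9 -> 'f'

Best match: offset=4, length=2 (matching 'aa' starting at position 3)
LZ77 triple: (4, 2, 'f')


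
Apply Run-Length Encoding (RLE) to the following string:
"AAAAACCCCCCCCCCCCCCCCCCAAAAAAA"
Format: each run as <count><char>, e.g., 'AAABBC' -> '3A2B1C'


Scanning runs left to right:
  i=0: run of 'A' x 5 -> '5A'
  i=5: run of 'C' x 18 -> '18C'
  i=23: run of 'A' x 7 -> '7A'

RLE = 5A18C7A


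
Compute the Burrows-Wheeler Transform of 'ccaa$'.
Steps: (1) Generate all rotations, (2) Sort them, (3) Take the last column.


Rotations (sorted):
  0: $ccaa -> last char: a
  1: a$cca -> last char: a
  2: aa$cc -> last char: c
  3: caa$c -> last char: c
  4: ccaa$ -> last char: $


BWT = aacc$


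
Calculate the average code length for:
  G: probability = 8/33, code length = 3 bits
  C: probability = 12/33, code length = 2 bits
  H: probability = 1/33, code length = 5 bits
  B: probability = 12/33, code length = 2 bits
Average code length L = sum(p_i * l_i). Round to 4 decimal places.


Weighted contributions p_i * l_i:
  G: (8/33) * 3 = 24/33
  C: (12/33) * 2 = 24/33
  H: (1/33) * 5 = 5/33
  B: (12/33) * 2 = 24/33
Sum = (24 + 24 + 5 + 24)/33 = 77/33

L = 77/33 = 2.3333 bits/symbol


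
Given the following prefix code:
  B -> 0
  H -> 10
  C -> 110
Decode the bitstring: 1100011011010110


Decoding step by step:
Bits 110 -> C
Bits 0 -> B
Bits 0 -> B
Bits 110 -> C
Bits 110 -> C
Bits 10 -> H
Bits 110 -> C


Decoded message: CBBCCHC


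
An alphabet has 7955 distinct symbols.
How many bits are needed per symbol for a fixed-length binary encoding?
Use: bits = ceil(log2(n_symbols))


log2(7955) = 12.9576
Bracket: 2^12 = 4096 < 7955 <= 2^13 = 8192
So ceil(log2(7955)) = 13

bits = ceil(log2(7955)) = ceil(12.9576) = 13 bits


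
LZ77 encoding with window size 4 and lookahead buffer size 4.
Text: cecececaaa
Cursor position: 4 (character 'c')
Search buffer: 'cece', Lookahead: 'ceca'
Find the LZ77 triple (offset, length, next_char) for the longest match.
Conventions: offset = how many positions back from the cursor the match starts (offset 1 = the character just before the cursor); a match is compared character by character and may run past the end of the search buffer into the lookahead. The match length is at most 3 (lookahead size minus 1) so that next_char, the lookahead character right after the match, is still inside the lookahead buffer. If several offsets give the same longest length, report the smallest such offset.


Try each offset into the search buffer:
  offset=1 (pos 3, char 'e'): match length 0
  offset=2 (pos 2, char 'c'): match length 3
  offset=3 (pos 1, char 'e'): match length 0
  offset=4 (pos 0, char 'c'): match length 3
Longest match has length 3, found at offsets 2, 4; take the smallest, offset 2.
next_char = character at position 4 + 3 = 7 -> 'a'

Best match: offset=2, length=3 (matching 'cec' starting at position 2)
LZ77 triple: (2, 3, 'a')


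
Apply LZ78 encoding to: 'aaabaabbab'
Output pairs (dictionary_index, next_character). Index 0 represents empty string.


LZ78 encoding steps:
Dictionary: {0: ''}
Step 1: w='' (idx 0), next='a' -> output (0, 'a'), add 'a' as idx 1
Step 2: w='a' (idx 1), next='a' -> output (1, 'a'), add 'aa' as idx 2
Step 3: w='' (idx 0), next='b' -> output (0, 'b'), add 'b' as idx 3
Step 4: w='aa' (idx 2), next='b' -> output (2, 'b'), add 'aab' as idx 4
Step 5: w='b' (idx 3), next='a' -> output (3, 'a'), add 'ba' as idx 5
Step 6: w='b' (idx 3), end of input -> output (3, '')


Encoded: [(0, 'a'), (1, 'a'), (0, 'b'), (2, 'b'), (3, 'a'), (3, '')]


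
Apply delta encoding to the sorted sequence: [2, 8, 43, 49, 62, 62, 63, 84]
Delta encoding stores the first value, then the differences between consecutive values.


First value: 2
Deltas:
  8 - 2 = 6
  43 - 8 = 35
  49 - 43 = 6
  62 - 49 = 13
  62 - 62 = 0
  63 - 62 = 1
  84 - 63 = 21


Delta encoded: [2, 6, 35, 6, 13, 0, 1, 21]


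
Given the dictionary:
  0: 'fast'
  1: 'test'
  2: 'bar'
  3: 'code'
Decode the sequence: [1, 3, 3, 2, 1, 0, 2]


Look up each index in the dictionary:
  1 -> 'test'
  3 -> 'code'
  3 -> 'code'
  2 -> 'bar'
  1 -> 'test'
  0 -> 'fast'
  2 -> 'bar'

Decoded: "test code code bar test fast bar"


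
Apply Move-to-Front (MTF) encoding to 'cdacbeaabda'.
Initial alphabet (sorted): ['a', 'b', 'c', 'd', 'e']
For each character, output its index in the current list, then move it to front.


MTF encoding:
'c': index 2 in ['a', 'b', 'c', 'd', 'e'] -> ['c', 'a', 'b', 'd', 'e']
'd': index 3 in ['c', 'a', 'b', 'd', 'e'] -> ['d', 'c', 'a', 'b', 'e']
'a': index 2 in ['d', 'c', 'a', 'b', 'e'] -> ['a', 'd', 'c', 'b', 'e']
'c': index 2 in ['a', 'd', 'c', 'b', 'e'] -> ['c', 'a', 'd', 'b', 'e']
'b': index 3 in ['c', 'a', 'd', 'b', 'e'] -> ['b', 'c', 'a', 'd', 'e']
'e': index 4 in ['b', 'c', 'a', 'd', 'e'] -> ['e', 'b', 'c', 'a', 'd']
'a': index 3 in ['e', 'b', 'c', 'a', 'd'] -> ['a', 'e', 'b', 'c', 'd']
'a': index 0 in ['a', 'e', 'b', 'c', 'd'] -> ['a', 'e', 'b', 'c', 'd']
'b': index 2 in ['a', 'e', 'b', 'c', 'd'] -> ['b', 'a', 'e', 'c', 'd']
'd': index 4 in ['b', 'a', 'e', 'c', 'd'] -> ['d', 'b', 'a', 'e', 'c']
'a': index 2 in ['d', 'b', 'a', 'e', 'c'] -> ['a', 'd', 'b', 'e', 'c']


Output: [2, 3, 2, 2, 3, 4, 3, 0, 2, 4, 2]


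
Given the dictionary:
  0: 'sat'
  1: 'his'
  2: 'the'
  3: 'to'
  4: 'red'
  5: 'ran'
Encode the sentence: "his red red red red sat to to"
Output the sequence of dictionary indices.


Look up each word in the dictionary:
  'his' -> 1
  'red' -> 4
  'red' -> 4
  'red' -> 4
  'red' -> 4
  'sat' -> 0
  'to' -> 3
  'to' -> 3

Encoded: [1, 4, 4, 4, 4, 0, 3, 3]


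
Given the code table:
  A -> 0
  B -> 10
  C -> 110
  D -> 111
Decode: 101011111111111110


Decoding:
10 -> B
10 -> B
111 -> D
111 -> D
111 -> D
111 -> D
10 -> B


Result: BBDDDDB


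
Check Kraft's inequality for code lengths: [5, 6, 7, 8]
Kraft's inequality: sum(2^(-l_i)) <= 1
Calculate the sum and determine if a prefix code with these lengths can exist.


Sum = 2^(-5) + 2^(-6) + 2^(-7) + 2^(-8)
    = 0.03125 + 0.015625 + 0.0078125 + 0.00390625
    = 15/256 = 0.05859375
Since 0.05859375 <= 1, Kraft's inequality IS satisfied.
A prefix code with these lengths CAN exist.

Kraft sum = 0.05859375. Satisfied.


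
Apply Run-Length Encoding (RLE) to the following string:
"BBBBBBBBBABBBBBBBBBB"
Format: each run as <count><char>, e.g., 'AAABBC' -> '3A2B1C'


Scanning runs left to right:
  i=0: run of 'B' x 9 -> '9B'
  i=9: run of 'A' x 1 -> '1A'
  i=10: run of 'B' x 10 -> '10B'

RLE = 9B1A10B


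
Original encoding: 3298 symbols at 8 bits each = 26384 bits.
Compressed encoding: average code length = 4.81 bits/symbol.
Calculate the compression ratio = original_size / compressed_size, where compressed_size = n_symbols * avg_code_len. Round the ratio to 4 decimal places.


original_size = n_symbols * orig_bits = 3298 * 8 = 26384 bits
compressed_size = n_symbols * avg_code_len = 3298 * 4.81 = 15863.38 bits
ratio = original_size / compressed_size = 26384 / 15863.38 = 1.6632

Compression ratio = 1.6632


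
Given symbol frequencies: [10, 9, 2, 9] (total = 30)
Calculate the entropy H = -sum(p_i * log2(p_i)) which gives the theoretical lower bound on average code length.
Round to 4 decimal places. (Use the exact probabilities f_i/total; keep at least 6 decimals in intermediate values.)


Per-symbol terms -p_i * log2(p_i) with p_i = f_i/30:
  p = 10/30 = 0.333333: log2(p) = -1.584963, -p*log2(p) = 0.528321
  p = 9/30 = 0.300000: log2(p) = -1.736966, -p*log2(p) = 0.521090
  p = 2/30 = 0.066667: log2(p) = -3.906891, -p*log2(p) = 0.260459
  p = 9/30 = 0.300000: log2(p) = -1.736966, -p*log2(p) = 0.521090
H = 0.528321 + 0.521090 + 0.260459 + 0.521090 = 1.830960

H = 1.831 bits/symbol


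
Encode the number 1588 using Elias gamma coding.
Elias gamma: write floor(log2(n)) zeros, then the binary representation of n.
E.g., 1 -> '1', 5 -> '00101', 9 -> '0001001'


num_bits = floor(log2(1588)) + 1 = 11
leading_zeros = num_bits - 1 = 10
binary(1588) = 11000110100

Elias gamma(1588) = '0000000000' + '11000110100' = 000000000011000110100 (21 bits)


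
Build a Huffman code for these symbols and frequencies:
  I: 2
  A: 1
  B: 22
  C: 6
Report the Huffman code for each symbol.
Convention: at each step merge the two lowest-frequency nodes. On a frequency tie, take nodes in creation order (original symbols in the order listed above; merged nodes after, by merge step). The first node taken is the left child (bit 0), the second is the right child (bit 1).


Huffman tree construction:
Step 1: Merge A(1) + I(2) = 3
Step 2: Merge (A+I)(3) + C(6) = 9
Step 3: Merge ((A+I)+C)(9) + B(22) = 31
Read each symbol's code off the tree from the root (left child = 0, right child = 1).

Codes:
  I: 001 (length 3)
  A: 000 (length 3)
  B: 1 (length 1)
  C: 01 (length 2)
Average code length: 43/31 = 1.3871 bits/symbol


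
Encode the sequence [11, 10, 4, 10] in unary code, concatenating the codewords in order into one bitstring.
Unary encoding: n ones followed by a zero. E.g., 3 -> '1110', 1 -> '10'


Encode each number as n ones followed by a terminating 0:
  11 -> 111111111110 (12 bits)
  10 -> 11111111110 (11 bits)
  4 -> 11110 (5 bits)
  10 -> 11111111110 (11 bits)
Total length = 12 + 11 + 5 + 11 = 39 bits.

Unary([11, 10, 4, 10]) = 111111111110111111111101111011111111110 (39 bits)


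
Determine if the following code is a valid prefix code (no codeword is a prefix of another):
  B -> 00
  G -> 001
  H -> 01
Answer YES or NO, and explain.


Checking each pair (does one codeword prefix another?):
  B='00' vs G='001': prefix -- VIOLATION

NO -- this is NOT a valid prefix code. B (00) is a prefix of G (001).


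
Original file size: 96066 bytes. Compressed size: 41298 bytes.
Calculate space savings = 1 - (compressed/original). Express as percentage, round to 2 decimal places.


ratio = compressed/original = 41298/96066 = 0.429892
savings = 1 - ratio = 1 - 0.429892 = 0.570108
as a percentage: 0.570108 * 100 = 57.01%

Space savings = 1 - 41298/96066 = 57.01%


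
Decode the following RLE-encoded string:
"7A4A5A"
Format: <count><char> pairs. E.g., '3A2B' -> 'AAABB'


Expanding each <count><char> pair:
  7A -> 'AAAAAAA'
  4A -> 'AAAA'
  5A -> 'AAAAA'

Decoded = AAAAAAAAAAAAAAAA


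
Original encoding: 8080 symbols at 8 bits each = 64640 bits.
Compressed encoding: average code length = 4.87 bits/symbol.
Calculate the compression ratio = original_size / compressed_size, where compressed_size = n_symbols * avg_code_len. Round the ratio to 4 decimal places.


original_size = n_symbols * orig_bits = 8080 * 8 = 64640 bits
compressed_size = n_symbols * avg_code_len = 8080 * 4.87 = 39349.6 bits
ratio = original_size / compressed_size = 64640 / 39349.6 = 1.6427

Compression ratio = 1.6427


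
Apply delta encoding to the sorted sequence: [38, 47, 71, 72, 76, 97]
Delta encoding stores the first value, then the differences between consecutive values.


First value: 38
Deltas:
  47 - 38 = 9
  71 - 47 = 24
  72 - 71 = 1
  76 - 72 = 4
  97 - 76 = 21


Delta encoded: [38, 9, 24, 1, 4, 21]


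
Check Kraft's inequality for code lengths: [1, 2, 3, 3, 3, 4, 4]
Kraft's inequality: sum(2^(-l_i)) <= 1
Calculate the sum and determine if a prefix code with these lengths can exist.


Sum = 2^(-1) + 2^(-2) + 2^(-3) + 2^(-3) + 2^(-3) + 2^(-4) + 2^(-4)
    = 0.5 + 0.25 + 0.125 + 0.125 + 0.125 + 0.0625 + 0.0625
    = 20/16 = 1.25
Since 1.25 > 1, Kraft's inequality is NOT satisfied.
A prefix code with these lengths CANNOT exist.

Kraft sum = 1.25. Not satisfied.


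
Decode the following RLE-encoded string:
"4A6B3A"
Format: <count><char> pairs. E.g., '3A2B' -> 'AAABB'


Expanding each <count><char> pair:
  4A -> 'AAAA'
  6B -> 'BBBBBB'
  3A -> 'AAA'

Decoded = AAAABBBBBBAAA


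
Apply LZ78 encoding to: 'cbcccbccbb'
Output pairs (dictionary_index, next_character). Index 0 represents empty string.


LZ78 encoding steps:
Dictionary: {0: ''}
Step 1: w='' (idx 0), next='c' -> output (0, 'c'), add 'c' as idx 1
Step 2: w='' (idx 0), next='b' -> output (0, 'b'), add 'b' as idx 2
Step 3: w='c' (idx 1), next='c' -> output (1, 'c'), add 'cc' as idx 3
Step 4: w='c' (idx 1), next='b' -> output (1, 'b'), add 'cb' as idx 4
Step 5: w='cc' (idx 3), next='b' -> output (3, 'b'), add 'ccb' as idx 5
Step 6: w='b' (idx 2), end of input -> output (2, '')


Encoded: [(0, 'c'), (0, 'b'), (1, 'c'), (1, 'b'), (3, 'b'), (2, '')]


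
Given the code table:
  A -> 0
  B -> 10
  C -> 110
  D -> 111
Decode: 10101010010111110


Decoding:
10 -> B
10 -> B
10 -> B
10 -> B
0 -> A
10 -> B
111 -> D
110 -> C


Result: BBBBABDC


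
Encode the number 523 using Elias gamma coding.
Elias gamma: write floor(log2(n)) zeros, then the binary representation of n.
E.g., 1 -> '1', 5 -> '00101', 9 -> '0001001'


num_bits = floor(log2(523)) + 1 = 10
leading_zeros = num_bits - 1 = 9
binary(523) = 1000001011

Elias gamma(523) = '000000000' + '1000001011' = 0000000001000001011 (19 bits)


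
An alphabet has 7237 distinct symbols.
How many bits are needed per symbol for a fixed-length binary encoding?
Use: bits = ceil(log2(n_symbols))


log2(7237) = 12.8212
Bracket: 2^12 = 4096 < 7237 <= 2^13 = 8192
So ceil(log2(7237)) = 13

bits = ceil(log2(7237)) = ceil(12.8212) = 13 bits


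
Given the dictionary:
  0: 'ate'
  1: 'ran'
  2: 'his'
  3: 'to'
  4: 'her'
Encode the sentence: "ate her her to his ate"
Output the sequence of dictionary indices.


Look up each word in the dictionary:
  'ate' -> 0
  'her' -> 4
  'her' -> 4
  'to' -> 3
  'his' -> 2
  'ate' -> 0

Encoded: [0, 4, 4, 3, 2, 0]


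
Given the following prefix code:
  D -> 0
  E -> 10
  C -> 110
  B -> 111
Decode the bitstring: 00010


Decoding step by step:
Bits 0 -> D
Bits 0 -> D
Bits 0 -> D
Bits 10 -> E


Decoded message: DDDE


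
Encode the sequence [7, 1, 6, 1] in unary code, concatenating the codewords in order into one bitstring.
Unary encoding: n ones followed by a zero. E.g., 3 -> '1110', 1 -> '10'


Encode each number as n ones followed by a terminating 0:
  7 -> 11111110 (8 bits)
  1 -> 10 (2 bits)
  6 -> 1111110 (7 bits)
  1 -> 10 (2 bits)
Total length = 8 + 2 + 7 + 2 = 19 bits.

Unary([7, 1, 6, 1]) = 1111111010111111010 (19 bits)


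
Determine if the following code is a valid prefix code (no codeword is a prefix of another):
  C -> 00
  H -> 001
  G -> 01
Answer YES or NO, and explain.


Checking each pair (does one codeword prefix another?):
  C='00' vs H='001': prefix -- VIOLATION

NO -- this is NOT a valid prefix code. C (00) is a prefix of H (001).


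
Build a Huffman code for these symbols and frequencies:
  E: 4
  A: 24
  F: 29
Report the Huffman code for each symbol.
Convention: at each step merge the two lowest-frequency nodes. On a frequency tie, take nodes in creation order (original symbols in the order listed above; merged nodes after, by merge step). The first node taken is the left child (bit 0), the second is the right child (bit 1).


Huffman tree construction:
Step 1: Merge E(4) + A(24) = 28
Step 2: Merge (E+A)(28) + F(29) = 57
Read each symbol's code off the tree from the root (left child = 0, right child = 1).

Codes:
  E: 00 (length 2)
  A: 01 (length 2)
  F: 1 (length 1)
Average code length: 85/57 = 1.4912 bits/symbol


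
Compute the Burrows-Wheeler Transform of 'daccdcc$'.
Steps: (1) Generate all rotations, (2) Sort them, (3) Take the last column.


Rotations (sorted):
  0: $daccdcc -> last char: c
  1: accdcc$d -> last char: d
  2: c$daccdc -> last char: c
  3: cc$daccd -> last char: d
  4: ccdcc$da -> last char: a
  5: cdcc$dac -> last char: c
  6: daccdcc$ -> last char: $
  7: dcc$dacc -> last char: c


BWT = cdcdac$c


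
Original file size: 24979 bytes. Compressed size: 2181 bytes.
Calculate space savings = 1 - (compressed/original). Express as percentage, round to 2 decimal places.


ratio = compressed/original = 2181/24979 = 0.087313
savings = 1 - ratio = 1 - 0.087313 = 0.912687
as a percentage: 0.912687 * 100 = 91.27%

Space savings = 1 - 2181/24979 = 91.27%


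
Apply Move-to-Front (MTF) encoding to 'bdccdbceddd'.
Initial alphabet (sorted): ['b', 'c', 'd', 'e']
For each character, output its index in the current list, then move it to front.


MTF encoding:
'b': index 0 in ['b', 'c', 'd', 'e'] -> ['b', 'c', 'd', 'e']
'd': index 2 in ['b', 'c', 'd', 'e'] -> ['d', 'b', 'c', 'e']
'c': index 2 in ['d', 'b', 'c', 'e'] -> ['c', 'd', 'b', 'e']
'c': index 0 in ['c', 'd', 'b', 'e'] -> ['c', 'd', 'b', 'e']
'd': index 1 in ['c', 'd', 'b', 'e'] -> ['d', 'c', 'b', 'e']
'b': index 2 in ['d', 'c', 'b', 'e'] -> ['b', 'd', 'c', 'e']
'c': index 2 in ['b', 'd', 'c', 'e'] -> ['c', 'b', 'd', 'e']
'e': index 3 in ['c', 'b', 'd', 'e'] -> ['e', 'c', 'b', 'd']
'd': index 3 in ['e', 'c', 'b', 'd'] -> ['d', 'e', 'c', 'b']
'd': index 0 in ['d', 'e', 'c', 'b'] -> ['d', 'e', 'c', 'b']
'd': index 0 in ['d', 'e', 'c', 'b'] -> ['d', 'e', 'c', 'b']


Output: [0, 2, 2, 0, 1, 2, 2, 3, 3, 0, 0]


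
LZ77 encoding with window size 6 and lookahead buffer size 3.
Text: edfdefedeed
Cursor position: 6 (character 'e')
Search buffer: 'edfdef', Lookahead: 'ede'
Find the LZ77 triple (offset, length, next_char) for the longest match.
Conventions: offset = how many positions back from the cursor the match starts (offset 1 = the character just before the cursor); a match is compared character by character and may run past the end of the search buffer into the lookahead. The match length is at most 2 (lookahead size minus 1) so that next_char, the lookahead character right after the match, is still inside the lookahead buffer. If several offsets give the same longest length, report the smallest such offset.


Try each offset into the search buffer:
  offset=1 (pos 5, char 'f'): match length 0
  offset=2 (pos 4, char 'e'): match length 1
  offset=3 (pos 3, char 'd'): match length 0
  offset=4 (pos 2, char 'f'): match length 0
  offset=5 (pos 1, char 'd'): match length 0
  offset=6 (pos 0, char 'e'): match length 2
Longest match has length 2 at offset 6.
next_char = character at position 6 + 2 = 8 -> 'e'

Best match: offset=6, length=2 (matching 'ed' starting at position 0)
LZ77 triple: (6, 2, 'e')


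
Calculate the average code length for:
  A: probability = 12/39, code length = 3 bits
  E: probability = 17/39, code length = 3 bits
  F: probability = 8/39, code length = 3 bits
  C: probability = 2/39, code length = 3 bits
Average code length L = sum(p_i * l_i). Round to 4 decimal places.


Weighted contributions p_i * l_i:
  A: (12/39) * 3 = 36/39
  E: (17/39) * 3 = 51/39
  F: (8/39) * 3 = 24/39
  C: (2/39) * 3 = 6/39
Sum = (36 + 51 + 24 + 6)/39 = 117/39

L = 117/39 = 3.0000 bits/symbol


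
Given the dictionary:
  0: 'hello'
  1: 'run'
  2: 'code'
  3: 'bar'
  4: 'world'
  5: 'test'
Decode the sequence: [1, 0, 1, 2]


Look up each index in the dictionary:
  1 -> 'run'
  0 -> 'hello'
  1 -> 'run'
  2 -> 'code'

Decoded: "run hello run code"


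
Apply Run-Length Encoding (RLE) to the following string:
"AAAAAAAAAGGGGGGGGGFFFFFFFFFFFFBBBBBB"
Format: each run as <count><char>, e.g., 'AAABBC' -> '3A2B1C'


Scanning runs left to right:
  i=0: run of 'A' x 9 -> '9A'
  i=9: run of 'G' x 9 -> '9G'
  i=18: run of 'F' x 12 -> '12F'
  i=30: run of 'B' x 6 -> '6B'

RLE = 9A9G12F6B


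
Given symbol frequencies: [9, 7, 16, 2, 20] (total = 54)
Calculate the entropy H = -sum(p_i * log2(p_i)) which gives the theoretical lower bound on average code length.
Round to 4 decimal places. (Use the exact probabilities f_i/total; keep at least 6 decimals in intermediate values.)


Per-symbol terms -p_i * log2(p_i) with p_i = f_i/54:
  p = 9/54 = 0.166667: log2(p) = -2.584963, -p*log2(p) = 0.430827
  p = 7/54 = 0.129630: log2(p) = -2.947533, -p*log2(p) = 0.382088
  p = 16/54 = 0.296296: log2(p) = -1.754888, -p*log2(p) = 0.519967
  p = 2/54 = 0.037037: log2(p) = -4.754888, -p*log2(p) = 0.176107
  p = 20/54 = 0.370370: log2(p) = -1.432959, -p*log2(p) = 0.530726
H = 0.430827 + 0.382088 + 0.519967 + 0.176107 + 0.530726 = 2.039715

H = 2.0397 bits/symbol


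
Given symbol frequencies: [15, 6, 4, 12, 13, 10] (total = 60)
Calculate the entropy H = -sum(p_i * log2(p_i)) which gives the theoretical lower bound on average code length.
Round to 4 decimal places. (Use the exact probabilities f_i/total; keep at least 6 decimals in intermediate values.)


Per-symbol terms -p_i * log2(p_i) with p_i = f_i/60:
  p = 15/60 = 0.250000: log2(p) = -2.000000, -p*log2(p) = 0.500000
  p = 6/60 = 0.100000: log2(p) = -3.321928, -p*log2(p) = 0.332193
  p = 4/60 = 0.066667: log2(p) = -3.906891, -p*log2(p) = 0.260459
  p = 12/60 = 0.200000: log2(p) = -2.321928, -p*log2(p) = 0.464386
  p = 13/60 = 0.216667: log2(p) = -2.206451, -p*log2(p) = 0.478064
  p = 10/60 = 0.166667: log2(p) = -2.584963, -p*log2(p) = 0.430827
H = 0.500000 + 0.332193 + 0.260459 + 0.464386 + 0.478064 + 0.430827 = 2.465929

H = 2.4659 bits/symbol


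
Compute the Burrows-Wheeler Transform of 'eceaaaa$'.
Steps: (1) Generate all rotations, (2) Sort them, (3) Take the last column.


Rotations (sorted):
  0: $eceaaaa -> last char: a
  1: a$eceaaa -> last char: a
  2: aa$eceaa -> last char: a
  3: aaa$ecea -> last char: a
  4: aaaa$ece -> last char: e
  5: ceaaaa$e -> last char: e
  6: eaaaa$ec -> last char: c
  7: eceaaaa$ -> last char: $


BWT = aaaaeec$


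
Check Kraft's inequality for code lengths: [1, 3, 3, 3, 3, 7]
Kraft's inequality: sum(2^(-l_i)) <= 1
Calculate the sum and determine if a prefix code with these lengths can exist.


Sum = 2^(-1) + 2^(-3) + 2^(-3) + 2^(-3) + 2^(-3) + 2^(-7)
    = 0.5 + 0.125 + 0.125 + 0.125 + 0.125 + 0.0078125
    = 129/128 = 1.0078125
Since 1.0078125 > 1, Kraft's inequality is NOT satisfied.
A prefix code with these lengths CANNOT exist.

Kraft sum = 1.0078125. Not satisfied.


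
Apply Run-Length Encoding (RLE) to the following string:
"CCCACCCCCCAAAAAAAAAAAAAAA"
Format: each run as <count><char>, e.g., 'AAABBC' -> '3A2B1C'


Scanning runs left to right:
  i=0: run of 'C' x 3 -> '3C'
  i=3: run of 'A' x 1 -> '1A'
  i=4: run of 'C' x 6 -> '6C'
  i=10: run of 'A' x 15 -> '15A'

RLE = 3C1A6C15A


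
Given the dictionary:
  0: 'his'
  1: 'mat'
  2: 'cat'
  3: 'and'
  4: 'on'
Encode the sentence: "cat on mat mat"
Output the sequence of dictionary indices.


Look up each word in the dictionary:
  'cat' -> 2
  'on' -> 4
  'mat' -> 1
  'mat' -> 1

Encoded: [2, 4, 1, 1]


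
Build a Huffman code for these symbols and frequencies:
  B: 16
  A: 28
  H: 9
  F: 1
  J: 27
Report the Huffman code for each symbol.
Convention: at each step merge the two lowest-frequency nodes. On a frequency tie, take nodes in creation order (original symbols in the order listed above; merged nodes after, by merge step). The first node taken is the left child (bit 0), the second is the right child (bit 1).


Huffman tree construction:
Step 1: Merge F(1) + H(9) = 10
Step 2: Merge (F+H)(10) + B(16) = 26
Step 3: Merge ((F+H)+B)(26) + J(27) = 53
Step 4: Merge A(28) + (((F+H)+B)+J)(53) = 81
Read each symbol's code off the tree from the root (left child = 0, right child = 1).

Codes:
  B: 101 (length 3)
  A: 0 (length 1)
  H: 1001 (length 4)
  F: 1000 (length 4)
  J: 11 (length 2)
Average code length: 170/81 = 2.0988 bits/symbol


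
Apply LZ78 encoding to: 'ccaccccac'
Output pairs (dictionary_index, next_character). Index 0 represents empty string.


LZ78 encoding steps:
Dictionary: {0: ''}
Step 1: w='' (idx 0), next='c' -> output (0, 'c'), add 'c' as idx 1
Step 2: w='c' (idx 1), next='a' -> output (1, 'a'), add 'ca' as idx 2
Step 3: w='c' (idx 1), next='c' -> output (1, 'c'), add 'cc' as idx 3
Step 4: w='cc' (idx 3), next='a' -> output (3, 'a'), add 'cca' as idx 4
Step 5: w='c' (idx 1), end of input -> output (1, '')


Encoded: [(0, 'c'), (1, 'a'), (1, 'c'), (3, 'a'), (1, '')]


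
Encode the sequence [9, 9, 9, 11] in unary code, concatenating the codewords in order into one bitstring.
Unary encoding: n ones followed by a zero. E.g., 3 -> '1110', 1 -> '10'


Encode each number as n ones followed by a terminating 0:
  9 -> 1111111110 (10 bits)
  9 -> 1111111110 (10 bits)
  9 -> 1111111110 (10 bits)
  11 -> 111111111110 (12 bits)
Total length = 10 + 10 + 10 + 12 = 42 bits.

Unary([9, 9, 9, 11]) = 111111111011111111101111111110111111111110 (42 bits)


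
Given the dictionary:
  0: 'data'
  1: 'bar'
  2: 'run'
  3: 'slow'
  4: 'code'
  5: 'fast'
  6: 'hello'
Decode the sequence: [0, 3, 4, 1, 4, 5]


Look up each index in the dictionary:
  0 -> 'data'
  3 -> 'slow'
  4 -> 'code'
  1 -> 'bar'
  4 -> 'code'
  5 -> 'fast'

Decoded: "data slow code bar code fast"


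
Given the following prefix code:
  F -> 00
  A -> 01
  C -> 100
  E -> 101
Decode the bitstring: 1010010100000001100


Decoding step by step:
Bits 101 -> E
Bits 00 -> F
Bits 101 -> E
Bits 00 -> F
Bits 00 -> F
Bits 00 -> F
Bits 01 -> A
Bits 100 -> C


Decoded message: EFEFFFAC


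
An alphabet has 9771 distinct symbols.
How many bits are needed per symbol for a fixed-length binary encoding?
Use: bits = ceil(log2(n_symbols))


log2(9771) = 13.2543
Bracket: 2^13 = 8192 < 9771 <= 2^14 = 16384
So ceil(log2(9771)) = 14

bits = ceil(log2(9771)) = ceil(13.2543) = 14 bits


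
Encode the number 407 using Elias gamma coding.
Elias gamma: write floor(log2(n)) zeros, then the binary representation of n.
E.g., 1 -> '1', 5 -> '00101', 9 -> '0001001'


num_bits = floor(log2(407)) + 1 = 9
leading_zeros = num_bits - 1 = 8
binary(407) = 110010111

Elias gamma(407) = '00000000' + '110010111' = 00000000110010111 (17 bits)


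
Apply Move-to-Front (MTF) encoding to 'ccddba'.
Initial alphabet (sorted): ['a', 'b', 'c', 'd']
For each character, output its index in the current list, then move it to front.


MTF encoding:
'c': index 2 in ['a', 'b', 'c', 'd'] -> ['c', 'a', 'b', 'd']
'c': index 0 in ['c', 'a', 'b', 'd'] -> ['c', 'a', 'b', 'd']
'd': index 3 in ['c', 'a', 'b', 'd'] -> ['d', 'c', 'a', 'b']
'd': index 0 in ['d', 'c', 'a', 'b'] -> ['d', 'c', 'a', 'b']
'b': index 3 in ['d', 'c', 'a', 'b'] -> ['b', 'd', 'c', 'a']
'a': index 3 in ['b', 'd', 'c', 'a'] -> ['a', 'b', 'd', 'c']


Output: [2, 0, 3, 0, 3, 3]


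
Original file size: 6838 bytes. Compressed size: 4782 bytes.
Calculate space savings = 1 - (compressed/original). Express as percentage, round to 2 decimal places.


ratio = compressed/original = 4782/6838 = 0.699327
savings = 1 - ratio = 1 - 0.699327 = 0.300673
as a percentage: 0.300673 * 100 = 30.07%

Space savings = 1 - 4782/6838 = 30.07%


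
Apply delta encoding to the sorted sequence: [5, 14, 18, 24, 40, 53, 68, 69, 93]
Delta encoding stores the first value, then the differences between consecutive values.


First value: 5
Deltas:
  14 - 5 = 9
  18 - 14 = 4
  24 - 18 = 6
  40 - 24 = 16
  53 - 40 = 13
  68 - 53 = 15
  69 - 68 = 1
  93 - 69 = 24


Delta encoded: [5, 9, 4, 6, 16, 13, 15, 1, 24]


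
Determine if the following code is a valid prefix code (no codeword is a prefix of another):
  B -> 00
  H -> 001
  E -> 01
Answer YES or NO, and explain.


Checking each pair (does one codeword prefix another?):
  B='00' vs H='001': prefix -- VIOLATION

NO -- this is NOT a valid prefix code. B (00) is a prefix of H (001).
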